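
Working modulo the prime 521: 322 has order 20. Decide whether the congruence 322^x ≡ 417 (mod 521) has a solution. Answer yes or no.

yes

417 ∈ ⟨322⟩ iff 417^20 ≡ 1 (mod 521), since |⟨322⟩| = 20.
417^20 mod 521 = 1.
Since 1 = 1, 417 lies in the subgroup.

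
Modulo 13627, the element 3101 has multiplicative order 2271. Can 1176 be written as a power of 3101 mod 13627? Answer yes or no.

1176 ∈ ⟨3101⟩ iff 1176^2271 ≡ 1 (mod 13627), since |⟨3101⟩| = 2271.
1176^2271 mod 13627 = 1.
Since 1 = 1, 1176 lies in the subgroup.

yes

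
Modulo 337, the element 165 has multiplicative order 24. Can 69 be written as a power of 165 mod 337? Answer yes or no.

no

⟨165⟩ has order 24; its elements mod 337 are {1, 54, 72, 85, 96, 111, 117, 128, 129, 148, 156, 165, 172, 181, 189, 208, 209, 220, 226, 241, 252, 265, 283, 336}.
69 is not in this set.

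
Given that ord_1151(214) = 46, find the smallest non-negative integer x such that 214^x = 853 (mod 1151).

Baby-step giant-step with m = ceil(sqrt(46)) = 7.
Baby table (214^j mod 1151 for j=0..6):
  0:1  1:214  2:907  3:730  4:835  5:285  6:1138
Giant step factor: 214^(-7) ≡ 458 (mod 1151).
Scan 853·458^i mod 1151 for i = 0, 1, …:
  i=0: 853   i=1: 485   i=2: 1138
Match at i=2, j=6: x = 2·7 + 6 = 20.

20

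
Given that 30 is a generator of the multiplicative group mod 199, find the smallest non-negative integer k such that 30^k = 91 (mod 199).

112

Baby-step giant-step with m = ceil(sqrt(198)) = 15.
Baby table (30^j mod 199 for j=0..14):
  0:1  1:30  2:104  3:135  4:70  5:110  6:116  7:97
  8:124  9:138  10:160  11:24  12:123  13:108  14:56
Giant step factor: 30^(-15) ≡ 147 (mod 199).
Scan 91·147^i mod 199 for i = 0, 1, …:
  i=0: 91   i=1: 44   i=2: 100   i=3: 173
  i=4: 158   i=5: 142   i=6: 178   i=7: 97
Match at i=7, j=7: k = 7·15 + 7 = 112.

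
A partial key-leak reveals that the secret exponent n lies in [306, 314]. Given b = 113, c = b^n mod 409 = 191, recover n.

308

Compute 113^306 mod 409 = 143, then multiply by 113 repeatedly:
  113^306=143  113^307=208  113^308=191
Found 191 at exponent 308.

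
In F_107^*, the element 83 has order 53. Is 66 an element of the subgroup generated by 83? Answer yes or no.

66 ∈ ⟨83⟩ iff 66^53 ≡ 1 (mod 107), since |⟨83⟩| = 53.
66^53 mod 107 = 106.
Since 106 ≠ 1, 66 does not lie in the subgroup.

no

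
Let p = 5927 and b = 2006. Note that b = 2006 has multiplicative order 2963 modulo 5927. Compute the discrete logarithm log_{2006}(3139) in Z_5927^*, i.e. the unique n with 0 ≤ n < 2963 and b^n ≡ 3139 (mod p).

Baby-step giant-step with m = ceil(sqrt(2963)) = 55.
Baby table (2006^j mod 5927 for j=0..54):
  0:1  1:2006  2:5530  3:3763  4:3507  5:5620  6:566  7:3339
  8:524  9:2065  10:5344  11:4048  12:298  13:5088  14:234  15:1171
  16:1934  17:3346  18:2712  19:5213  20:2050  21:4889  22:4076  23:3123
  24:5826  25:4839  26:4535  27:5192  28:1413  29:1372  30:2104  31:600
  32:419  33:4807  34:5540  35:115  36:5464  37:1761  38:74  39:269
  40:257  41:5820  42:4657  43:990  44:395  45:4079  46:3214  47:4635
  48:4274  49:3202  50:4271  51:3111  52:5462  53:3676  54:868
Giant step factor: 2006^(-55) ≡ 2197 (mod 5927).
Scan 3139·2197^i mod 5927 for i = 0, 1, …:
  i=0: 3139   i=1: 3282   i=2: 3322   i=3: 2297
  i=4: 2632   i=5: 3679   i=6: 4262   i=7: 4881
  i=8: 1614   i=9: 1612     …   i=42: 5496
  i=43: 1413
Match at i=43, j=28: n = 43·55 + 28 = 2393.

2393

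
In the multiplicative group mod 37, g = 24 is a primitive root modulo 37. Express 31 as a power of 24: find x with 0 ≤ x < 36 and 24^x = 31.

Successive powers of 24 modulo 37:
  24^0=1  24^1=24  24^2=21  24^3=23  24^4=34  24^5=2
  24^6=11  24^7=5  24^8=9  24^9=31
So 24^9 ≡ 31 (mod 37), giving x = 9.

9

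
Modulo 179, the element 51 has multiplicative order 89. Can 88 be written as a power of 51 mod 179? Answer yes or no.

yes

88 ∈ ⟨51⟩ iff 88^89 ≡ 1 (mod 179), since |⟨51⟩| = 89.
88^89 mod 179 = 1.
Since 1 = 1, 88 lies in the subgroup.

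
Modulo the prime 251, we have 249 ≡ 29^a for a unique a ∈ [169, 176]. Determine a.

170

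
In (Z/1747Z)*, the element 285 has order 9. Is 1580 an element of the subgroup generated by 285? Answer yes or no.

no

1580 ∈ ⟨285⟩ iff 1580^9 ≡ 1 (mod 1747), since |⟨285⟩| = 9.
1580^9 mod 1747 = 1668.
Since 1668 ≠ 1, 1580 does not lie in the subgroup.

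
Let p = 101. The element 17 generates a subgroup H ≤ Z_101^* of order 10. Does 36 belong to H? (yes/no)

yes

36 ∈ ⟨17⟩ iff 36^10 ≡ 1 (mod 101), since |⟨17⟩| = 10.
36^10 mod 101 = 1.
Since 1 = 1, 36 lies in the subgroup.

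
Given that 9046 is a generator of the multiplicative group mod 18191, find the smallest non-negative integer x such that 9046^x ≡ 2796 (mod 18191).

Baby-step giant-step with m = ceil(sqrt(18190)) = 135.
Baby table (9046^j mod 18191 for j=0..134):
  0:1  1:9046  2:6998  3:17419  4:1832  5:271  6:13872  7:4594
  8:9080  9:5315  10:677  11:11966  12:7986  13:4895  14:3276  15:1557
  16:4788  17:17668  18:16793  19:14628  20:3554  21:5987  22:3795  23:3153
  24:16741  25:17202  26:3478  27:9749  28:17677  29:7252  30:4846  31:14797
  32:4284  33:6234  34:664  35:3514  36:7967  37:14931  38:15842  39:16225
  40:6362  41:12519  42:7899  43:106  44:12944  45:14148  46:9123  47:12282
  48:10535  49:15152  50:13998  51:16548  52:17660  53:17189  54:13217  55:9730
  56:9522  57:1627  58:1323  59:16371  60:17326  61:15531  62:4333  63:12904
  64:16128  65:2068  66:6780  67:10019  68:4312  69:4848  70:14698  71:89
  72:4690  73:4328  74:4056  75:17520  76:5928  77:15811  78:8664  79:7716
  80:69  81:5680  82:9896  83:1305  84:17262  85:508  86:11236  87:7739
  88:8026  89:2915  90:10331  91:7059  92:5304  93:10317  94:7752  95:16478
  96:2934  97:295  98:12684  99:8827  100:8743  101:12901  102:7181  103:17456
  104:9096  105:4523  106:3499  107:17805  108:916  109:9231  110:6936  111:2297
  112:4540  113:11753  114:9434  115:5983  116:3993  117:11543  118:1638  119:9874
  120:2394  121:8834  122:17492  123:7314  124:1777  125:12089  126:10993  127:10672
  128:17466  129:8601  130:1739  131:13970  132:17934  133:3626  134:2423
Giant step factor: 9046^(-135) ≡ 17312 (mod 18191).
Scan 2796·17312^i mod 18191 for i = 0, 1, …:
  i=0: 2796   i=1: 16292   i=2: 13840   i=3: 4419
  i=4: 8573   i=5: 13598   i=6: 17036   i=7: 14740
  i=8: 13723   i=9: 16307     …   i=65: 9965
  i=66: 8827
Match at i=66, j=99: x = 66·135 + 99 = 9009.

9009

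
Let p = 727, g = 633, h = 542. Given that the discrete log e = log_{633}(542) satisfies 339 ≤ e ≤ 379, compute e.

Compute 633^339 mod 727 = 711, then multiply by 633 repeatedly:
  633^339=711  633^340=50  633^341=389  633^342=511  633^343=675
  633^344=526  633^345=719  633^346=25  633^347=558  633^348=619
  633^349=701  633^350=263  633^351=723  633^352=376  633^353=279
  633^354=673  633^355=714  633^356=495  633^357=725  633^358=188
  633^359=503  633^360=700  633^361=357  633^362=611  633^363=726
  633^364=94  633^365=615  633^366=350  633^367=542
Found 542 at exponent 367.

367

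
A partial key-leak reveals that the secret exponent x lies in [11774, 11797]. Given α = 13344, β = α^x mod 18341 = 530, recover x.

Compute 13344^11774 mod 18341 = 471, then multiply by 13344 repeatedly:
  13344^11774=471  13344^11775=12402  13344^11776=1445  13344^11777=5689  13344^11778=617
  13344^11779=16480  13344^11780=530
Found 530 at exponent 11780.

11780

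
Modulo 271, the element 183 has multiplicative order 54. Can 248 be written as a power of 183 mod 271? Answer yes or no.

248 ∈ ⟨183⟩ iff 248^54 ≡ 1 (mod 271), since |⟨183⟩| = 54.
248^54 mod 271 = 1.
Since 1 = 1, 248 lies in the subgroup.

yes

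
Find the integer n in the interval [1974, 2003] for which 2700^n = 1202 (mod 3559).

2002

Compute 2700^1974 mod 3559 = 2296, then multiply by 2700 repeatedly:
  2700^1974=2296  2700^1975=2981  2700^1976=1801  2700^1977=1106  2700^1978=199
  2700^1979=3450  2700^1980=1097  2700^1981=812  2700^1982=56  2700^1983=1722
  2700^1984=1346  2700^1985=461  2700^1986=2609  2700^1987=1039  2700^1988=808
  2700^1989=3492  2700^1990=609  2700^1991=42  2700^1992=3071  2700^1993=2789
  2700^1994=3015  2700^1995=1067  2700^1996=1669  2700^1997=606  2700^1998=2619
  2700^1999=3126  2700^2000=1811  2700^2001=3193  2700^2002=1202
Found 1202 at exponent 2002.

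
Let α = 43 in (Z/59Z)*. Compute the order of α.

The order of 43 must divide p − 1 = 58 = 2 · 29.
Divisors: 1, 2, 29, 58.
Check each in increasing order: 43^1 ≡ 43;  43^2 ≡ 20;  43^29 ≡ 58;  43^58 ≡ 1.
Smallest exponent giving 1 is 58.

58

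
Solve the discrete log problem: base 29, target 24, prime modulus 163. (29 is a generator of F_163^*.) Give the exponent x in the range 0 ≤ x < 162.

4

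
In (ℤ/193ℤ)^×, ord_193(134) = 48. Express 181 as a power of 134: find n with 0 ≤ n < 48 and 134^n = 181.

Baby-step giant-step with m = ceil(sqrt(48)) = 7.
Baby table (134^j mod 193 for j=0..6):
  0:1  1:134  2:7  3:166  4:49  5:4  6:150
Giant step factor: 134^(-7) ≡ 131 (mod 193).
Scan 181·131^i mod 193 for i = 0, 1, …:
  i=0: 181   i=1: 165   i=2: 192   i=3: 62
  i=4: 16   i=5: 166
Match at i=5, j=3: n = 5·7 + 3 = 38.

38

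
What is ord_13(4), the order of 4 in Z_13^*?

The order of 4 must divide p − 1 = 12 = 2^2 · 3.
Divisors: 1, 2, 3, 4, 6, 12.
Check each in increasing order: 4^1 ≡ 4;  4^2 ≡ 3;  4^3 ≡ 12;  4^4 ≡ 9;  4^6 ≡ 1.
Smallest exponent giving 1 is 6.

6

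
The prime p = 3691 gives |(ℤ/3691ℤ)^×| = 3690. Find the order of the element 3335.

3690

The order of 3335 must divide p − 1 = 3690 = 2 · 3^2 · 5 · 41.
Divisors: 1, 2, 3, 5, 6, 9, 10, 15, 18, 30, 41, 45, 82, 90, 123, 205, 246, 369, 410, 615, 738, 1230, 1845, 3690.
Check each in increasing order: 3335^1 ≡ 3335;  3335^2 ≡ 1242;  3335^3 ≡ 768;  3335^5 ≡ 1578;  3335^6 ≡ 2955;  3335^9 ≡ 3166;  3335^10 ≡ 2350;  3335^15 ≡ 2536;  3335^18 ≡ 2491;  3335^30 ≡ 1574;  3335^41 ≡ 142;  3335^45 ≡ 1693;  3335^82 ≡ 1709;  3335^90 ≡ 2033;  3335^123 ≡ 2763;  3335^205 ≡ 1178;  3335^246 ≡ 1181;  3335^369 ≡ 259;  3335^410 ≡ 3559;  3335^615 ≡ 3217;  3335^738 ≡ 643;  3335^1230 ≡ 3216;  3335^1845 ≡ 3690;  3335^3690 ≡ 1.
Smallest exponent giving 1 is 3690.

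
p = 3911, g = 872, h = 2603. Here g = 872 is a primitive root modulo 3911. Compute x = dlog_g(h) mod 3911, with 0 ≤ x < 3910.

2788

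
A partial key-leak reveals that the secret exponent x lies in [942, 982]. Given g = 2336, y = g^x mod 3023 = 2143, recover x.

Compute 2336^942 mod 3023 = 1060, then multiply by 2336 repeatedly:
  2336^942=1060  2336^943=323  2336^944=1801  2336^945=2143
Found 2143 at exponent 945.

945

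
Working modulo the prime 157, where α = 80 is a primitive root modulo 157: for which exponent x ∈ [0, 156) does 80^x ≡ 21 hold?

49

Baby-step giant-step with m = ceil(sqrt(156)) = 13.
Baby table (80^j mod 157 for j=0..12):
  0:1  1:80  2:120  3:23  4:113  5:91  6:58  7:87
  8:52  9:78  10:117  11:97  12:67
Giant step factor: 80^(-13) ≡ 50 (mod 157).
Scan 21·50^i mod 157 for i = 0, 1, …:
  i=0: 21   i=1: 108   i=2: 62   i=3: 117
Match at i=3, j=10: x = 3·13 + 10 = 49.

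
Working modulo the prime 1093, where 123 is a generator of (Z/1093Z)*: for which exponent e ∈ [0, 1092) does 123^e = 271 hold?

840

Baby-step giant-step with m = ceil(sqrt(1092)) = 34.
Baby table (123^j mod 1093 for j=0..33):
  0:1  1:123  2:920  3:581  4:418  5:43  6:917  7:212
  8:937  9:486  10:756  11:83  12:372  13:943  14:131  15:811
  16:290  17:694  18:108  19:168  20:990  21:447  22:331  23:272
  24:666  25:1036  26:640  27:24  28:766  29:220  30:828  31:195
  32:1032  33:148
Giant step factor: 123^(-34) ≡ 719 (mod 1093).
Scan 271·719^i mod 1093 for i = 0, 1, …:
  i=0: 271   i=1: 295   i=2: 63   i=3: 484
  i=4: 422   i=5: 657   i=6: 207   i=7: 185
  i=8: 762   i=9: 285     …   i=23: 308
  i=24: 666
Match at i=24, j=24: e = 24·34 + 24 = 840.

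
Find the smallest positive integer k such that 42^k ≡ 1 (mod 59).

58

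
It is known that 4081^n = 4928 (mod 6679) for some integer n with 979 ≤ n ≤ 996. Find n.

Compute 4081^979 mod 6679 = 4928, then multiply by 4081 repeatedly:
  4081^979=4928
Found 4928 at exponent 979.

979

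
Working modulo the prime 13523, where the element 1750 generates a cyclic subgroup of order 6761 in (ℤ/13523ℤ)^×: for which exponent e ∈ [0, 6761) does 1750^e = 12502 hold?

Baby-step giant-step with m = ceil(sqrt(6761)) = 83.
Baby table (1750^j mod 13523 for j=0..82):
  0:1  1:1750  2:6302  3:7255  4:11676  5:13270  6:3509  7:1308
  8:3613  9:7509  10:9917  11:4741  12:7151  13:5475  14:6966  15:6277
  16:4074  17:2879  18:7694  19:9115  20:7633  21:10549  22:1855  23:730
  24:6338  25:2640  26:8657  27:3990  28:4632  29:5723  30:8230  31:505
  32:4755  33:4605  34:12565  35:352  36:7465  37:532  38:11436  39:12483
  40:5605  41:4575  42:634  43:614  44:6183  45:1850  46:5503  47:1874
  48:6934  49:4369  50:5255  51:610  52:12706  53:3688  54:3529  55:9262
  56:7946  57:3856  58:23  59:13204  60:9716  61:4589  62:11611  63:7704
  64:13092  65:3038  66:1961  67:10431  68:11723  69:859  70:2197  71:4218
  72:11465  73:9141  74:12564  75:12125  76:1163  77:6800  78:13283  79:12736
  80:2096  81:3267  82:10544
Giant step factor: 1750^(-83) ≡ 7192 (mod 13523).
Scan 12502·7192^i mod 13523 for i = 0, 1, …:
  i=0: 12502   i=1: 13480   i=2: 1773   i=3: 12750
  i=4: 12060   i=5: 12521   i=6: 1375   i=7: 3687
  i=8: 11824   i=9: 5584     …   i=18: 7526
  i=19: 7946
Match at i=19, j=56: e = 19·83 + 56 = 1633.

1633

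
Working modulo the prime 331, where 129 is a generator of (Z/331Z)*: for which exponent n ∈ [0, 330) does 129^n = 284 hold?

50

Baby-step giant-step with m = ceil(sqrt(330)) = 19.
Baby table (129^j mod 331 for j=0..18):
  0:1  1:129  2:91  3:154  4:6  5:112  6:215  7:262
  8:36  9:10  10:297  11:248  12:216  13:60  14:127  15:164
  16:303  17:29  18:100
Giant step factor: 129^(-19) ≡ 147 (mod 331).
Scan 284·147^i mod 331 for i = 0, 1, …:
  i=0: 284   i=1: 42   i=2: 216
Match at i=2, j=12: n = 2·19 + 12 = 50.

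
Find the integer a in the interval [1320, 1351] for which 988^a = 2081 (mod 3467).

1347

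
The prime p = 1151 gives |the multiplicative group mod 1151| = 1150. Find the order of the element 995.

575

The order of 995 must divide p − 1 = 1150 = 2 · 5^2 · 23.
Divisors: 1, 2, 5, 10, 23, 25, 46, 50, 115, 230, 575, 1150.
Check each in increasing order: 995^1 ≡ 995;  995^2 ≡ 165;  995^5 ≡ 90;  995^10 ≡ 43;  995^23 ≡ 590;  995^25 ≡ 666;  995^46 ≡ 498;  995^50 ≡ 421;  995^115 ≡ 334;  995^230 ≡ 1060;  995^575 ≡ 1.
Smallest exponent giving 1 is 575.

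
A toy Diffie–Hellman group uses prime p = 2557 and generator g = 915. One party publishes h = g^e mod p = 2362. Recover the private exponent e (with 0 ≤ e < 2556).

Baby-step giant-step with m = ceil(sqrt(2556)) = 51.
Baby table (915^j mod 2557 for j=0..50):
  0:1  1:915  2:1086  3:1574  4:619  5:1288  6:2300  7:89
  8:2168  9:2045  10:2008  11:1394  12:2124  13:140  14:250  15:1177
  16:458  17:2279  18:1330  19:2375  20:2232  21:1794  22:2473  23:2407
  24:828  25:748  26:1701  27:1759  28:1132  29:195  30:1992  31:2096
  32:90  33:526  34:574  35:1025  36:2013  37:855  38:2440  39:339
  40:788  41:2503  42:1730  43:167  44:1942  45:2372  46:2044  47:1093
  48:308  49:550  50:2078
Giant step factor: 915^(-51) ≡ 2456 (mod 2557).
Scan 2362·2456^i mod 2557 for i = 0, 1, …:
  i=0: 2362   i=1: 1796   i=2: 151   i=3: 91
  i=4: 1037   i=5: 100   i=6: 128   i=7: 2414
  i=8: 1658   i=9: 1304     …   i=24: 1189
  i=25: 90
Match at i=25, j=32: e = 25·51 + 32 = 1307.

1307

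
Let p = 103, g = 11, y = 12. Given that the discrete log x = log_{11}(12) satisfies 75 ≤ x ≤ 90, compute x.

Compute 11^75 mod 103 = 42, then multiply by 11 repeatedly:
  11^75=42  11^76=50  11^77=35  11^78=76  11^79=12
Found 12 at exponent 79.

79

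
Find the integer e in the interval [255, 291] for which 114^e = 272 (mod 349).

Compute 114^255 mod 349 = 38, then multiply by 114 repeatedly:
  114^255=38  114^256=144  114^257=13  114^258=86  114^259=32
  114^260=158  114^261=213  114^262=201  114^263=229  114^264=280
  114^265=161  114^266=206  114^267=101  114^268=346  114^269=7
  114^270=100  114^271=232  114^272=273  114^273=61  114^274=323
  114^275=177  114^276=285  114^277=33  114^278=272
Found 272 at exponent 278.

278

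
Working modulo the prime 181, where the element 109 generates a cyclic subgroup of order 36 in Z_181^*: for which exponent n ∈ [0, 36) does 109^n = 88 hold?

17

Successive powers of 109 modulo 181:
  109^0=1  109^1=109  109^2=116  109^3=155  109^4=62  109^5=61
  109^6=133  109^7=17  109^8=43  109^9=162  109^10=101  109^11=149
  109^12=132  109^13=89  109^14=108  109^15=7  109^16=39  109^17=88
So 109^17 ≡ 88 (mod 181), giving n = 17.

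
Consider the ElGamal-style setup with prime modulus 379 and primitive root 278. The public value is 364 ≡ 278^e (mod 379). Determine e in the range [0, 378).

188

Baby-step giant-step with m = ceil(sqrt(378)) = 20.
Baby table (278^j mod 379 for j=0..19):
  0:1  1:278  2:347  3:200  4:266  5:43  6:205  7:140
  8:262  9:68  10:333  11:98  12:335  13:275  14:271  15:296
  16:45  17:3  18:76  19:283
Giant step factor: 278^(-20) ≡ 367 (mod 379).
Scan 364·367^i mod 379 for i = 0, 1, …:
  i=0: 364   i=1: 180   i=2: 114   i=3: 148
  i=4: 119   i=5: 88   i=6: 81   i=7: 165
  i=8: 294   i=9: 262
Match at i=9, j=8: e = 9·20 + 8 = 188.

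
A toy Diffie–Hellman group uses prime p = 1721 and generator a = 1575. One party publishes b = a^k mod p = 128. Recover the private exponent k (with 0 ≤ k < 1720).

1664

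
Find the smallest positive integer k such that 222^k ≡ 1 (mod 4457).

2228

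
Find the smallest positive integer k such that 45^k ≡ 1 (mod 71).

7

The order of 45 must divide p − 1 = 70 = 2 · 5 · 7.
Divisors: 1, 2, 5, 7, 10, 14, 35, 70.
Check each in increasing order: 45^1 ≡ 45;  45^2 ≡ 37;  45^5 ≡ 48;  45^7 ≡ 1.
Smallest exponent giving 1 is 7.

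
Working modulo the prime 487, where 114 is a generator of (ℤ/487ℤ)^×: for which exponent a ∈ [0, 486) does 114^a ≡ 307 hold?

56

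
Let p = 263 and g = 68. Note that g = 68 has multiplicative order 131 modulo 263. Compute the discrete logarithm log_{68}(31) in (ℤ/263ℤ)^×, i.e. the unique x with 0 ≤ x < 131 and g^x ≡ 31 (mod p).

7

Baby-step giant-step with m = ceil(sqrt(131)) = 12.
Baby table (68^j mod 263 for j=0..11):
  0:1  1:68  2:153  3:147  4:2  5:136  6:43  7:31
  8:4  9:9  10:86  11:62
Giant step factor: 68^(-12) ≡ 33 (mod 263).
Scan 31·33^i mod 263 for i = 0, 1, …:
  i=0: 31
Match at i=0, j=7: x = 0·12 + 7 = 7.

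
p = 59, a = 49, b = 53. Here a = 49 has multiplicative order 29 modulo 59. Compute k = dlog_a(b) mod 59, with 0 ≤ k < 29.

28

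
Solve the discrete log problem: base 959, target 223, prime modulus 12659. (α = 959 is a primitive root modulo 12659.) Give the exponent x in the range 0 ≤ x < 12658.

7433

Baby-step giant-step with m = ceil(sqrt(12658)) = 113.
Baby table (959^j mod 12659 for j=0..112):
  0:1  1:959  2:8233  3:8890  4:6003  5:9691  6:1963  7:8985
  8:8495  9:6968  10:11019  11:9615  12:5033  13:3568  14:3782  15:6464
  16:8725  17:12335  18:5759  19:3557  20:5892  21:4514  22:12207  23:9597
  24:430  25:7282  26:8329  27:12341  28:11513  29:2319  30:8596  31:2555
  32:7058  33:8716  34:3704  35:7616  36:12160  37:2501  38:5908  39:7199
  40:4686  41:12588  42:7865  43:10430  44:1760  45:4193  46:8184  47:12535
  48:7674  49:4487  50:11632  51:2509  52:921  53:9768  54:12511  55:9976
  56:9439  57:816  58:10345  59:8858  60:633  61:12074  62:8640  63:6774
  64:2199  65:7447  66:1997  67:3614  68:9919  69:5412  70:12577  71:9975
  72:8480  73:5242  74:1455  75:2855  76:3601  77:10111  78:12314  79:10938
  80:7890  81:9087  82:5041  83:11240  84:6351  85:1630  86:6113  87:1250
  88:8804  89:12142  90:10557  91:9622  92:11746  93:10563  94:2717  95:10508
  96:608  97:758  98:5359  99:12386  100:4032  101:5693  102:3558  103:6851
  104:88  105:8438  106:2941  107:10121  108:9245  109:4655  110:8177  111:5822
  112:679
Giant step factor: 959^(-113) ≡ 11503 (mod 12659).
Scan 223·11503^i mod 12659 for i = 0, 1, …:
  i=0: 223   i=1: 8051   i=2: 10068   i=3: 7672
  i=4: 5127   i=5: 10259   i=6: 2079   i=7: 1886
  i=8: 9791   i=9: 11409     …   i=64: 3409
  i=65: 8804
Match at i=65, j=88: x = 65·113 + 88 = 7433.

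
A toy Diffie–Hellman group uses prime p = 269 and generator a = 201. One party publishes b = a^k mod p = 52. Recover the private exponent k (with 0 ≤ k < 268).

84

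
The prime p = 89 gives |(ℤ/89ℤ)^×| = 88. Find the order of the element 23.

The order of 23 must divide p − 1 = 88 = 2^3 · 11.
Divisors: 1, 2, 4, 8, 11, 22, 44, 88.
Check each in increasing order: 23^1 ≡ 23;  23^2 ≡ 84;  23^4 ≡ 25;  23^8 ≡ 2;  23^11 ≡ 37;  23^22 ≡ 34;  23^44 ≡ 88;  23^88 ≡ 1.
Smallest exponent giving 1 is 88.

88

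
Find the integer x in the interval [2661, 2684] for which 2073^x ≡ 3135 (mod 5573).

Compute 2073^2661 mod 5573 = 3589, then multiply by 2073 repeatedly:
  2073^2661=3589  2073^2662=42  2073^2663=3471  2073^2664=640  2073^2665=346
  2073^2666=3914  2073^2667=5007  2073^2668=2585  2073^2669=3052  2073^2670=1441
  2073^2671=65  2073^2672=993  2073^2673=2052  2073^2674=1597  2073^2675=219
  2073^2676=2574  2073^2677=2541  2073^2678=1008  2073^2679=5282  2073^2680=4214
  2073^2681=2731  2073^2682=4768  2073^2683=3135
Found 3135 at exponent 2683.

2683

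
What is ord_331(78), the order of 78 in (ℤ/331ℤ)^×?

The order of 78 must divide p − 1 = 330 = 2 · 3 · 5 · 11.
Divisors: 1, 2, 3, 5, 6, 10, 11, 15, 22, 30, 33, 55, 66, 110, 165, 330.
Check each in increasing order: 78^1 ≡ 78;  78^2 ≡ 126;  78^3 ≡ 229;  78^5 ≡ 57;  78^6 ≡ 143;  78^10 ≡ 270;  78^11 ≡ 207;  78^15 ≡ 164;  78^22 ≡ 150;  78^30 ≡ 85;  78^33 ≡ 267;  78^55 ≡ 330;  78^66 ≡ 124;  78^110 ≡ 1.
Smallest exponent giving 1 is 110.

110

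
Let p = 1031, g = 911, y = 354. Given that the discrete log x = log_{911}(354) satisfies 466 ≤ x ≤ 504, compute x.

493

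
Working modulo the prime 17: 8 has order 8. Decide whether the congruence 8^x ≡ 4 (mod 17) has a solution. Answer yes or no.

4 ∈ ⟨8⟩ iff 4^8 ≡ 1 (mod 17), since |⟨8⟩| = 8.
4^8 mod 17 = 1.
Since 1 = 1, 4 lies in the subgroup.

yes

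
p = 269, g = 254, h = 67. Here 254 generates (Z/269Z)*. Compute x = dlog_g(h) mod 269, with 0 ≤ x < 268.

Baby-step giant-step with m = ceil(sqrt(268)) = 17.
Baby table (254^j mod 269 for j=0..16):
  0:1  1:254  2:225  3:122  4:53  5:12  6:89  7:10
  8:119  9:98  10:144  11:261  12:120  13:83  14:100  15:114
  16:173
Giant step factor: 254^(-17) ≡ 17 (mod 269).
Scan 67·17^i mod 269 for i = 0, 1, …:
  i=0: 67   i=1: 63   i=2: 264   i=3: 184
  i=4: 169   i=5: 183   i=6: 152   i=7: 163
  i=8: 81   i=9: 32   i=10: 6   i=11: 102
  i=12: 120
Match at i=12, j=12: x = 12·17 + 12 = 216.

216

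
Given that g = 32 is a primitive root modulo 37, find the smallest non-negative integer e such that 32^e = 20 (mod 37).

Successive powers of 32 modulo 37:
  32^0=1  32^1=32  32^2=25  32^3=23  32^4=33  32^5=20
So 32^5 ≡ 20 (mod 37), giving e = 5.

5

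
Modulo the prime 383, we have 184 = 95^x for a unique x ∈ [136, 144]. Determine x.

142

Compute 95^136 mod 383 = 292, then multiply by 95 repeatedly:
  95^136=292  95^137=164  95^138=260  95^139=188  95^140=242
  95^141=10  95^142=184
Found 184 at exponent 142.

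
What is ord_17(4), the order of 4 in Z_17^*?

The order of 4 must divide p − 1 = 16 = 2^4.
Divisors: 1, 2, 4, 8, 16.
Check each in increasing order: 4^1 ≡ 4;  4^2 ≡ 16;  4^4 ≡ 1.
Smallest exponent giving 1 is 4.

4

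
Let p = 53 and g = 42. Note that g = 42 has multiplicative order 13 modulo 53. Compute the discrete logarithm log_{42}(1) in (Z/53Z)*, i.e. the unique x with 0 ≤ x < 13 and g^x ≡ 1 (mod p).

0

Successive powers of 42 modulo 53:
  42^0=1
So 42^0 ≡ 1 (mod 53), giving x = 0.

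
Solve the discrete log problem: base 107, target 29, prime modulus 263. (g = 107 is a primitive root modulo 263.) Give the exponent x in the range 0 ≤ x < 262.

251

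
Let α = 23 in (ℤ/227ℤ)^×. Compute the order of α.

The order of 23 must divide p − 1 = 226 = 2 · 113.
Divisors: 1, 2, 113, 226.
Check each in increasing order: 23^1 ≡ 23;  23^2 ≡ 75;  23^113 ≡ 1.
Smallest exponent giving 1 is 113.

113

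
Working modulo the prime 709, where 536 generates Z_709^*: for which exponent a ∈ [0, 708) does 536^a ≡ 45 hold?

Baby-step giant-step with m = ceil(sqrt(708)) = 27.
Baby table (536^j mod 709 for j=0..26):
  0:1  1:536  2:151  3:110  4:113  5:303  6:47  7:377
  8:7  9:207  10:348  11:61  12:82  13:703  14:329  15:512
  16:49  17:31  18:309  19:427  20:574  21:667  22:176  23:39
  24:343  25:217  26:36
Giant step factor: 536^(-27) ≡ 190 (mod 709).
Scan 45·190^i mod 709 for i = 0, 1, …:
  i=0: 45   i=1: 42   i=2: 181   i=3: 358
  i=4: 665   i=5: 148   i=6: 469   i=7: 485
  i=8: 689   i=9: 454     …   i=13: 13
  i=14: 343
Match at i=14, j=24: a = 14·27 + 24 = 402.

402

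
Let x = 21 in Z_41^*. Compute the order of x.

The order of 21 must divide p − 1 = 40 = 2^3 · 5.
Divisors: 1, 2, 4, 5, 8, 10, 20, 40.
Check each in increasing order: 21^1 ≡ 21;  21^2 ≡ 31;  21^4 ≡ 18;  21^5 ≡ 9;  21^8 ≡ 37;  21^10 ≡ 40;  21^20 ≡ 1.
Smallest exponent giving 1 is 20.

20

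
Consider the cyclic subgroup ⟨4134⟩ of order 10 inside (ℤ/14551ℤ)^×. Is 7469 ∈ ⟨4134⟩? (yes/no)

yes

7469 ∈ ⟨4134⟩ iff 7469^10 ≡ 1 (mod 14551), since |⟨4134⟩| = 10.
7469^10 mod 14551 = 1.
Since 1 = 1, 7469 lies in the subgroup.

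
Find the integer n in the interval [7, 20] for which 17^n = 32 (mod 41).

10

Compute 17^7 mod 41 = 13, then multiply by 17 repeatedly:
  17^7=13  17^8=16  17^9=26  17^10=32
Found 32 at exponent 10.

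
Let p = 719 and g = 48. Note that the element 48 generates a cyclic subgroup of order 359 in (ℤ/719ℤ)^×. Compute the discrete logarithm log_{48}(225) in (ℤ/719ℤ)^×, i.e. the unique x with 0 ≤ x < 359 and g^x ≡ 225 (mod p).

357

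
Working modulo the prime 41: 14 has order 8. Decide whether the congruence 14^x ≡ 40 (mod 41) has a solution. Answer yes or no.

yes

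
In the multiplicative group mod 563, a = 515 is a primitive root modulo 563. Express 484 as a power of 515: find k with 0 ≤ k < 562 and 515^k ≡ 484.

422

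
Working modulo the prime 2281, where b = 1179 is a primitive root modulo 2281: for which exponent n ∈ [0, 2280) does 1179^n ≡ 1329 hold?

666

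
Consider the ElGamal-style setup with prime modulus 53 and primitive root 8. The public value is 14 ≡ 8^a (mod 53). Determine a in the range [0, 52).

Baby-step giant-step with m = ceil(sqrt(52)) = 8.
Baby table (8^j mod 53 for j=0..7):
  0:1  1:8  2:11  3:35  4:15  5:14  6:6  7:48
Giant step factor: 8^(-8) ≡ 49 (mod 53).
Scan 14·49^i mod 53 for i = 0, 1, …:
  i=0: 14
Match at i=0, j=5: a = 0·8 + 5 = 5.

5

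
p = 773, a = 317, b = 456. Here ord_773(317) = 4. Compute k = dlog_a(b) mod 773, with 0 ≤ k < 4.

Successive powers of 317 modulo 773:
  317^0=1  317^1=317  317^2=772  317^3=456
So 317^3 ≡ 456 (mod 773), giving k = 3.

3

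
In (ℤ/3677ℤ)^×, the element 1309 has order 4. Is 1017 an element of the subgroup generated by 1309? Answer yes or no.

no

⟨1309⟩ has order 4; its elements mod 3677 are {1, 1309, 2368, 3676}.
1017 is not in this set.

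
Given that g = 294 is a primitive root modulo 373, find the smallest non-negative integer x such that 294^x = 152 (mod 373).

126

Baby-step giant-step with m = ceil(sqrt(372)) = 20.
Baby table (294^j mod 373 for j=0..19):
  0:1  1:294  2:273  3:67  4:302  5:14  6:13  7:92
  8:192  9:125  10:196  11:182  12:169  13:77  14:258  15:133
  16:310  17:128  18:332  19:255
Giant step factor: 294^(-20) ≡ 124 (mod 373).
Scan 152·124^i mod 373 for i = 0, 1, …:
  i=0: 152   i=1: 198   i=2: 307   i=3: 22
  i=4: 117   i=5: 334   i=6: 13
Match at i=6, j=6: x = 6·20 + 6 = 126.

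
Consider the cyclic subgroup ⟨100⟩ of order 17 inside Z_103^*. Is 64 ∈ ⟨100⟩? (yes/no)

⟨100⟩ has order 17; its elements mod 103 are {1, 8, 9, 13, 14, 23, 30, 34, 61, 64, 66, 72, 76, 79, 81, 93, 100}.
64 is in this set.

yes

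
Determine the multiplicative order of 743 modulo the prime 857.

The order of 743 must divide p − 1 = 856 = 2^3 · 107.
Divisors: 1, 2, 4, 8, 107, 214, 428, 856.
Check each in increasing order: 743^1 ≡ 743;  743^2 ≡ 141;  743^4 ≡ 170;  743^8 ≡ 619;  743^107 ≡ 650;  743^214 ≡ 856;  743^428 ≡ 1.
Smallest exponent giving 1 is 428.

428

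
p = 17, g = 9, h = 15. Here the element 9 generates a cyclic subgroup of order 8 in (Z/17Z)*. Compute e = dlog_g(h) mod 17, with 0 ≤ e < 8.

3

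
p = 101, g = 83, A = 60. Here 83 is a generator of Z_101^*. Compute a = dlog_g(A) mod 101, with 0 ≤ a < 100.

55

Baby-step giant-step with m = ceil(sqrt(100)) = 10.
Baby table (83^j mod 101 for j=0..9):
  0:1  1:83  2:21  3:26  4:37  5:41  6:70  7:53
  8:56  9:2
Giant step factor: 83^(-10) ≡ 14 (mod 101).
Scan 60·14^i mod 101 for i = 0, 1, …:
  i=0: 60   i=1: 32   i=2: 44   i=3: 10
  i=4: 39   i=5: 41
Match at i=5, j=5: a = 5·10 + 5 = 55.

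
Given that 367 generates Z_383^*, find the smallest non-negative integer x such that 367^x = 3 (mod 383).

46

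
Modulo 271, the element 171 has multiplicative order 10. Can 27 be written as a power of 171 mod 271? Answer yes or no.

yes

⟨171⟩ has order 10; its elements mod 271 are {1, 10, 27, 84, 100, 171, 187, 244, 261, 270}.
27 is in this set.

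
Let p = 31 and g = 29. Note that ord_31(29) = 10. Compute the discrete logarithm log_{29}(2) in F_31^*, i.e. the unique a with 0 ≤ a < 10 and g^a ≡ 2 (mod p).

6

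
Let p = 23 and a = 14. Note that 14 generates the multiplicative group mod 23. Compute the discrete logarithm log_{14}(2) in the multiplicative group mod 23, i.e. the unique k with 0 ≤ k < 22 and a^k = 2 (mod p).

20

Successive powers of 14 modulo 23:
  14^0=1  14^1=14  14^2=12  14^3=7  14^4=6  14^5=15
  14^6=3  14^7=19  14^8=13  14^9=21  14^10=18  14^11=22
  14^12=9  14^13=11  14^14=16  14^15=17  14^16=8  14^17=20
  14^18=4  14^19=10  14^20=2
So 14^20 ≡ 2 (mod 23), giving k = 20.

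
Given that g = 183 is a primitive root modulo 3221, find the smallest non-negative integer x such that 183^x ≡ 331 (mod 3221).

Baby-step giant-step with m = ceil(sqrt(3220)) = 57.
Baby table (183^j mod 3221 for j=0..56):
  0:1  1:183  2:1279  3:2145  4:2794  5:2384  6:1437  7:2070
  8:1953  9:3089  10:1612  11:1885  12:308  13:1607  14:970  15:355
  16:545  17:3105  18:1319  19:3023  20:2418  21:1217  22:462  23:800
  24:1455  25:2143  26:2428  27:3047  28:368  29:2924  30:406  31:215
  32:693  33:1200  34:572  35:1604  36:421  37:2960  38:552  39:1165
  40:609  41:1933  42:2650  43:1800  44:858  45:2406  46:2242  47:1219
  48:828  49:137  50:2524  51:1289  52:754  53:2700  54:1287  55:388
  56:142
Giant step factor: 183^(-57) ≡ 1315 (mod 3221).
Scan 331·1315^i mod 3221 for i = 0, 1, …:
  i=0: 331   i=1: 430   i=2: 1775   i=3: 2121
  i=4: 2950   i=5: 1166   i=6: 94   i=7: 1212
  i=8: 2606   i=9: 2967     …   i=25: 1242
  i=26: 183
Match at i=26, j=1: x = 26·57 + 1 = 1483.

1483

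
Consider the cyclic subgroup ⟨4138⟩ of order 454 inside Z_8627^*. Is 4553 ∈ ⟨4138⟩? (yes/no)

no

4553 ∈ ⟨4138⟩ iff 4553^454 ≡ 1 (mod 8627), since |⟨4138⟩| = 454.
4553^454 mod 8627 = 2910.
Since 2910 ≠ 1, 4553 does not lie in the subgroup.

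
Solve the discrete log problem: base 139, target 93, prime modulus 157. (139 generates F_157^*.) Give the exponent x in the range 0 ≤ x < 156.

Baby-step giant-step with m = ceil(sqrt(156)) = 13.
Baby table (139^j mod 157 for j=0..12):
  0:1  1:139  2:10  3:134  4:100  5:84  6:58  7:55
  8:109  9:79  10:148  11:5  12:67
Giant step factor: 139^(-13) ≡ 22 (mod 157).
Scan 93·22^i mod 157 for i = 0, 1, …:
  i=0: 93   i=1: 5
Match at i=1, j=11: x = 1·13 + 11 = 24.

24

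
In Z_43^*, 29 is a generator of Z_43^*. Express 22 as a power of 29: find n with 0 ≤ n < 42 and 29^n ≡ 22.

Successive powers of 29 modulo 43:
  29^0=1  29^1=29  29^2=24  29^3=8  29^4=17  29^5=20
  29^6=21  29^7=7  29^8=31  29^9=39  29^10=13  29^11=33
  29^12=11  29^13=18  29^14=6  29^15=2  29^16=15  29^17=5
  29^18=16  29^19=34  29^20=40  29^21=42  29^22=14  29^23=19
  29^24=35  29^25=26  29^26=23  29^27=22
So 29^27 ≡ 22 (mod 43), giving n = 27.

27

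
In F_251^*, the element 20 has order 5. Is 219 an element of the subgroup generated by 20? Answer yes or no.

yes

219 ∈ ⟨20⟩ iff 219^5 ≡ 1 (mod 251), since |⟨20⟩| = 5.
219^5 mod 251 = 1.
Since 1 = 1, 219 lies in the subgroup.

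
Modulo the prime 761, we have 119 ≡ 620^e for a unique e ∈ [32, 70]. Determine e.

45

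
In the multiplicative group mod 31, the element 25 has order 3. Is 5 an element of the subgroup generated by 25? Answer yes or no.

⟨25⟩ has order 3; its elements mod 31 are {1, 5, 25}.
5 is in this set.

yes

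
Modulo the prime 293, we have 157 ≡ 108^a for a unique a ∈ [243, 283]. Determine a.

265

Compute 108^243 mod 293 = 139, then multiply by 108 repeatedly:
  108^243=139  108^244=69  108^245=127  108^246=238  108^247=213
  108^248=150  108^249=85  108^250=97  108^251=221  108^252=135
  108^253=223  108^254=58  108^255=111  108^256=268  108^257=230
  108^258=228  108^259=12  108^260=124  108^261=207  108^262=88
  108^263=128  108^264=53  108^265=157
Found 157 at exponent 265.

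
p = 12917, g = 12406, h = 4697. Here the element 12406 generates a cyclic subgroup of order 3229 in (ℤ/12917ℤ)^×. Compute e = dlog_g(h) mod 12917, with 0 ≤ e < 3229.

3046

Baby-step giant-step with m = ceil(sqrt(3229)) = 57.
Baby table (12406^j mod 12917 for j=0..56):
  0:1  1:12406  2:2781  3:12696  4:9595  5:5415  6:10090  7:10810
  8:4566  9:4751  10:635  11:11357  12:9223  13:1752  14:8918  15:2603
  16:318  17:5423  18:6002  19:7224  20:2798  21:4009  22:5204  23:1658
  24:5284  25:12446  26:8175  27:7683  28:755  29:1705  30:7101  31:1066
  32:10705  33:6553  34:9837  35:10923  36:11408  37:8996  38:1496  39:10564
  40:1102  41:5226  42:3333  43:1881  44:7584  45:12593  46:10560  47:3146
  48:7019  49:4217  50:2252  51:11758  52:10984  53:6071  54:10716  55:932
  56:1677
Giant step factor: 12406^(-57) ≡ 8912 (mod 12917).
Scan 4697·8912^i mod 12917 for i = 0, 1, …:
  i=0: 4697   i=1: 8584   i=2: 6134   i=3: 1464
  i=4: 998   i=5: 7280   i=6: 10186   i=7: 9873
  i=8: 10489   i=9: 10556     …   i=52: 4538
  i=53: 12446
Match at i=53, j=25: e = 53·57 + 25 = 3046.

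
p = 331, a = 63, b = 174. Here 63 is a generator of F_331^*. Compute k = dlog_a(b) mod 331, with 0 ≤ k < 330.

291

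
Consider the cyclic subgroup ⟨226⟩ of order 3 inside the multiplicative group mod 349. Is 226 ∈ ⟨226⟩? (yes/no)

yes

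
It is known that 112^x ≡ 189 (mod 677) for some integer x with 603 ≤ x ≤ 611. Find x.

Compute 112^603 mod 677 = 44, then multiply by 112 repeatedly:
  112^603=44  112^604=189
Found 189 at exponent 604.

604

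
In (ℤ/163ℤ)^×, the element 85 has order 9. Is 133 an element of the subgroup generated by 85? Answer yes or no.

yes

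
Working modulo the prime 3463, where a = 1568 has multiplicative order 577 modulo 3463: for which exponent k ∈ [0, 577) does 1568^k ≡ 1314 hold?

Baby-step giant-step with m = ceil(sqrt(577)) = 25.
Baby table (1568^j mod 3463 for j=0..24):
  0:1  1:1568  2:3357  3:16  4:847  5:1767  6:256  7:3163
  8:568  9:633  10:2126  11:2162  12:3202  13:2849  14:3425  15:2750
  16:565  17:2855  18:2444  19:2114  20:661  21:1011  22:2657  23:187
  24:2324
Giant step factor: 1568^(-25) ≡ 2945 (mod 3463).
Scan 1314·2945^i mod 3463 for i = 0, 1, …:
  i=0: 1314   i=1: 1559   i=2: 2780   i=3: 568
Match at i=3, j=8: k = 3·25 + 8 = 83.

83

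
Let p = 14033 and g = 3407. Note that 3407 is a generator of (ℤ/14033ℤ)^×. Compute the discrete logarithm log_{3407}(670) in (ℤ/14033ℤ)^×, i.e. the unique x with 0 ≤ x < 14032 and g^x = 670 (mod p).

4042

Baby-step giant-step with m = ceil(sqrt(14032)) = 119.
Baby table (3407^j mod 14033 for j=0..118):
  0:1  1:3407  2:2358  3:6830  4:3096  5:9289  6:3208  7:11982
  8:677  9:5127  10:10637  11:7053  12:5075  13:1869  14:10734  15:740
  16:9273  17:4828  18:2320  19:3661  20:11723  21:2343  22:11857  23:9825
  24:5070  25:12900  26:12977  27:8689  28:7826  29:482  30:313  31:13916
  32:8338  33:4774  34:771  35:2626  36:7761  37:3555  38:1406  39:4989
  40:3560  41:4408  42:2746  43:9644  44:5855  45:7092  46:11651  47:9633
  48:10477  49:9220  50:6686  51:3643  52:6529  53:1998  54:1181  55:10229
  56:6264  57:11288  58:7796  59:10536  60:13771  61:5478  62:13689  63:6764
  64:2762  65:8024  66:1484  67:4108  68:5055  69:3894  70:5673  71:4470
  72:3485  73:1477  74:8325  75:2582  76:12216  77:12067  78:9612  79:9095
  80:1801  81:3586  82:8792  83:7922  84:4795  85:2153  86:10045  87:10861
  88:12439  89:13  90:2192  91:2588  92:4592  93:12182  94:8493  95:13638
  96:1403  97:8801  98:10519  99:11984  100:7491  101:9843  102:10264  103:13245
  104:9620  105:8285  106:6632  107:2094  108:5494  109:12069  110:2393  111:13811
  112:1428  113:9778  114:13337  115:305  116:693  117:3507  118:6266
Giant step factor: 3407^(-119) ≡ 8615 (mod 14033).
Scan 670·8615^i mod 14033 for i = 0, 1, …:
  i=0: 670   i=1: 4487   i=2: 8623   i=3: 10476
  i=4: 4517   i=5: 446   i=6: 11281   i=7: 7290
  i=8: 5675   i=9: 13186     …   i=32: 6141
  i=33: 305
Match at i=33, j=115: x = 33·119 + 115 = 4042.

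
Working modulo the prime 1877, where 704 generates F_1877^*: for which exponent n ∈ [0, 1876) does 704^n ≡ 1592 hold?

1811

Baby-step giant-step with m = ceil(sqrt(1876)) = 44.
Baby table (704^j mod 1877 for j=0..43):
  0:1  1:704  2:88  3:11  4:236  5:968  6:121  7:719
  8:1263  9:1331  10:401  11:754  12:1502  13:657  14:786  15:1506
  16:1596  17:1138  18:1550  19:663  20:1256  21:157  22:1662  23:677
  24:1727  25:1389  26:1816  27:227  28:263  29:1206  30:620  31:1016
  32:127  33:1189  34:1791  35:1397  36:1817  37:931  38:351  39:1217
  40:856  41:107  42:248  43:31
Giant step factor: 704^(-44) ≡ 303 (mod 1877).
Scan 1592·303^i mod 1877 for i = 0, 1, …:
  i=0: 1592   i=1: 1864   i=2: 1692   i=3: 255
  i=4: 308   i=5: 1351   i=6: 167   i=7: 1799
  i=8: 767   i=9: 1530     …   i=40: 1613
  i=41: 719
Match at i=41, j=7: n = 41·44 + 7 = 1811.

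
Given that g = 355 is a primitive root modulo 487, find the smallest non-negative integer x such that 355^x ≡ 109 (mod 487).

361

Baby-step giant-step with m = ceil(sqrt(486)) = 23.
Baby table (355^j mod 487 for j=0..22):
  0:1  1:355  2:379  3:133  4:463  5:246  6:157  7:217
  8:89  9:427  10:128  11:149  12:299  13:466  14:337  15:320
  16:129  17:17  18:191  19:112  20:313  21:79  22:286
Giant step factor: 355^(-23) ≡ 410 (mod 487).
Scan 109·410^i mod 487 for i = 0, 1, …:
  i=0: 109   i=1: 373   i=2: 12   i=3: 50
  i=4: 46   i=5: 354   i=6: 14   i=7: 383
  i=8: 216   i=9: 413     …   i=14: 479
  i=15: 129
Match at i=15, j=16: x = 15·23 + 16 = 361.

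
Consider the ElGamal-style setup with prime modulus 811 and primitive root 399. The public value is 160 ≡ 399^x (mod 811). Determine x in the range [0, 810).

557

Baby-step giant-step with m = ceil(sqrt(810)) = 29.
Baby table (399^j mod 811 for j=0..28):
  0:1  1:399  2:245  3:435  4:11  5:334  6:262  7:730
  8:121  9:430  10:449  11:731  12:520  13:675  14:73  15:742
  16:43  17:126  18:803  19:52  20:473  21:575  22:723  23:572
  24:337  25:648  26:654  27:615  28:463
Giant step factor: 399^(-29) ≡ 645 (mod 811).
Scan 160·645^i mod 811 for i = 0, 1, …:
  i=0: 160   i=1: 203   i=2: 364   i=3: 401
  i=4: 747   i=5: 81   i=6: 341   i=7: 164
  i=8: 350   i=9: 292     …   i=18: 614
  i=19: 262
Match at i=19, j=6: x = 19·29 + 6 = 557.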